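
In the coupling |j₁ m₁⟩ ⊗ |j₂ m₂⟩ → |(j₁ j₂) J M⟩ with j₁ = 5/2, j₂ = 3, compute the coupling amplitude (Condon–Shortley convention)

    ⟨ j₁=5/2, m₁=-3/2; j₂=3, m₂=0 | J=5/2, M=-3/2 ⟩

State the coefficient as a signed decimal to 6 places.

+√(7/30) ≈ +0.483046

j₁+j₂−J=3  J+j₁−j₂=2  J−j₁+j₂=3  j₁+j₂+J+1=9
(j₁±m₁, j₂±m₂, J±M) = (1,4,3,3,1,4)
P² = 864/35
sum k=2..3:
  [2] +1/8 = 1/8
  [3] −1/36 = -1/36
S = 7/72
C² = P²·S² = 7/30 ; C = +0.483046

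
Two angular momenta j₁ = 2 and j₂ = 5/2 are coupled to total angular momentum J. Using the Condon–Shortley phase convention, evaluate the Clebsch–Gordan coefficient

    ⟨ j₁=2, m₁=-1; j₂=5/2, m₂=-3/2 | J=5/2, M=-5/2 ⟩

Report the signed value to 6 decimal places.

−√(3/7) = -0.654654

triangle: 2!*2!*3!/8! = 24/40320
(j±m)!: 1!*3!*1!*4!*0!*5! = 17280
prefactor² = (2J+1)*Δ*N² = 432/7
  k=1: −1/(1!*1!*2!*0!*0!*3!) = -1/12
Σ = -1/12  ⇒  CG² = 432/7*(-1/12)² = 3/7
CG = −√(3/7) = -0.654654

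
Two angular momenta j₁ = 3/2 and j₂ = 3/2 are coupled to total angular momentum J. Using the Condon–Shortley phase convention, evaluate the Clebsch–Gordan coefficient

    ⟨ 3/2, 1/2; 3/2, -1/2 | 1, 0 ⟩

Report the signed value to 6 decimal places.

−√(1/20) = -0.223607

j₁+j₂−J=2  J+j₁−j₂=1  J−j₁+j₂=1  j₁+j₂+J+1=5
(j₁±m₁, j₂±m₂, J±M) = (2,1,1,2,1,1)
P² = 1/5
sum k=0..1:
  [0] +1/2 = 1/2
  [1] −1/1 = -1
S = -1/2
C² = P²·S² = 1/20 ; C = -0.223607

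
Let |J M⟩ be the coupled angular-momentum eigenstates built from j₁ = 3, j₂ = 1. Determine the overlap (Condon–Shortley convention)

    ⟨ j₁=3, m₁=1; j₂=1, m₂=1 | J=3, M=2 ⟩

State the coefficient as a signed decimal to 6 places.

j₁+j₂−J=1  J+j₁−j₂=5  J−j₁+j₂=1  j₁+j₂+J+1=8
(j₁±m₁, j₂±m₂, J±M) = (4,2,2,0,5,1)
P² = 240
sum k=1..1:
  [1] −1/24 = -1/24
S = -1/24
C² = P²·S² = 5/12 ; C = -0.645497

−√(5/12) ≈ -0.645497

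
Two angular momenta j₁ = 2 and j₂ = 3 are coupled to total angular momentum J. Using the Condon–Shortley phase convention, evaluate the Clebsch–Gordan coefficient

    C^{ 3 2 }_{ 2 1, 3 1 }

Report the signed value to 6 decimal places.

√[7·2!2!4!/9! · 3!1!4!2!5!1!] = √(64)
  +(−1)^0/∏(0,2,1,4,1,0)! = 1/48  (running 1/48)
  +(−1)^1/∏(1,1,0,3,2,1)! = -1/12  (running -1/16)
⟨..|..⟩ = √(64)·(-1/16) = -0.500000

-0.500000  (= −√(1/4))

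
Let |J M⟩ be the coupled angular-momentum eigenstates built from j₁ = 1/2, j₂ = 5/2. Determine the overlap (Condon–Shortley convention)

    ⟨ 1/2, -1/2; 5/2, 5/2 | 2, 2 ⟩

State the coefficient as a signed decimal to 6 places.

-0.912871

√[5·1!0!4!/6! · 0!1!5!0!4!0!] = √(480)
  +(−1)^1/∏(1,0,0,4,0,0)! = -1/24  (running -1/24)
⟨..|..⟩ = √(480)·(-1/24) = -0.912871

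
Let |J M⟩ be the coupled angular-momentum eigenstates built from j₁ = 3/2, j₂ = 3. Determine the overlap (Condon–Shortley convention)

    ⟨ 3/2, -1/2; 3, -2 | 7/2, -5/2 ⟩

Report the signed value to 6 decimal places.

+√(1/7) ≈ +0.377964

j₁+j₂−J=1  J+j₁−j₂=2  J−j₁+j₂=5  j₁+j₂+J+1=9
(j₁±m₁, j₂±m₂, J±M) = (1,2,1,5,1,6)
P² = 6400/7
sum k=0..1:
  [0] +1/48 = 1/48
  [1] −1/120 = -1/120
S = 1/80
C² = P²·S² = 1/7 ; C = +0.377964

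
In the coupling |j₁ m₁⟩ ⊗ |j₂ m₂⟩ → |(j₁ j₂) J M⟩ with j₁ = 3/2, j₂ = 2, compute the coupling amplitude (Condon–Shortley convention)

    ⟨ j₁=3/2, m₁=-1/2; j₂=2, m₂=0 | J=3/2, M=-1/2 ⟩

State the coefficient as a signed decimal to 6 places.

j₁+j₂−J=2  J+j₁−j₂=1  J−j₁+j₂=2  j₁+j₂+J+1=6
(j₁±m₁, j₂±m₂, J±M) = (1,2,2,2,1,2)
P² = 16/45
sum k=1..2:
  [1] −1/1 = -1
  [2] +1/4 = 1/4
S = -3/4
C² = P²·S² = 1/5 ; C = -0.447214

−√(1/5) ≈ -0.447214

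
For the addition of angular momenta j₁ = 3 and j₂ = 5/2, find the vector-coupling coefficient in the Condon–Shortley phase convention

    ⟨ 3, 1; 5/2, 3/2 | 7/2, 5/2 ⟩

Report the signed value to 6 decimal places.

√[8·2!4!3!/10! · 4!2!4!1!6!1!] = √(18432/35)
  +(−1)^1/∏(1,1,1,3,3,0)! = -1/36  (running -1/36)
  +(−1)^2/∏(2,0,0,2,4,1)! = 1/96  (running -5/288)
⟨..|..⟩ = √(18432/35)·(-5/288) = -0.398410

-0.398410  (= −√(10/63))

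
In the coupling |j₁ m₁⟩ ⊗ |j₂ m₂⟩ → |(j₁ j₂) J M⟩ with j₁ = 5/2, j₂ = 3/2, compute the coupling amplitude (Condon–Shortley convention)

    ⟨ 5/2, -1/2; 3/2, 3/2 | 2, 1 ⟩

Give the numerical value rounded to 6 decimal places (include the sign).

√[5·2!3!1!/7! · 2!3!3!0!3!1!] = √(36/7)
  +(−1)^2/∏(2,0,1,1,2,0)! = 1/4  (running 1/4)
⟨..|..⟩ = √(36/7)·(1/4) = +0.566947

+0.566947  (= +√(9/28))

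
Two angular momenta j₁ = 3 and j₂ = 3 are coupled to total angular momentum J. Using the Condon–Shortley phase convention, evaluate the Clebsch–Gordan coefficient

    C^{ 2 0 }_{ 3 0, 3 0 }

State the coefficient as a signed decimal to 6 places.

triangle: 4!·2!·2!/9! = 96/362880
(j±m)!: 3!·3!·3!·3!·2!·2! = 5184
prefactor² = (2J+1)·Δ·N² = 48/7
  k=1: −1/(1!·3!·2!·2!·0!·0!) = -1/24
  k=2: +1/(2!·2!·1!·1!·1!·1!) = 1/4
  k=3: −1/(3!·1!·0!·0!·2!·2!) = -1/24
Σ = 1/6  ⇒  CG² = 48/7·1/6² = 4/21
CG = +√(4/21) = +0.436436

+√(4/21) ≈ +0.436436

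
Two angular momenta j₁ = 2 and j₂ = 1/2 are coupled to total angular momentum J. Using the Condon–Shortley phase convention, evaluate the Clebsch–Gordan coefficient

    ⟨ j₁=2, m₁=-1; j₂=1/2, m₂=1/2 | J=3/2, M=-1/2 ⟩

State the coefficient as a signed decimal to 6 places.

−√(3/5) ≈ -0.774597

triangle: 1!*3!*0!/5! = 6/120
(j±m)!: 1!*3!*1!*0!*1!*2! = 12
prefactor² = (2J+1)*Δ*N² = 12/5
  k=1: −1/(1!*0!*2!*0!*1!*0!) = -1/2
Σ = -1/2  ⇒  CG² = 12/5*(-1/2)² = 3/5
CG = −√(3/5) = -0.774597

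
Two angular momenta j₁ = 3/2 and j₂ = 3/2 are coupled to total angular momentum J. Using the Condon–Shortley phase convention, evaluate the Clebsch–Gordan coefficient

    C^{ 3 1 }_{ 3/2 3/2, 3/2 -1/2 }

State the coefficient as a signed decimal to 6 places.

√[7·0!3!3!/7! · 3!0!1!2!4!2!] = √(144/5)
  +(−1)^0/∏(0,0,0,1,3,2)! = 1/12  (running 1/12)
⟨..|..⟩ = √(144/5)·(1/12) = +0.447214

+0.447214  (= +√(1/5))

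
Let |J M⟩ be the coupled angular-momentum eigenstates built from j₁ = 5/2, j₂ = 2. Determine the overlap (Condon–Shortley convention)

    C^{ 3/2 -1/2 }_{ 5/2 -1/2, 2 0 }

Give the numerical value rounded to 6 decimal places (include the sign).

+0.239046  (= +√(2/35))

triangle: 3!*2!*1!/7! = 12/5040
(j±m)!: 2!*3!*2!*2!*1!*2! = 96
prefactor² = (2J+1)*Δ*N² = 32/35
  k=1: −1/(1!*2!*2!*1!*0!*0!) = -1/4
  k=2: +1/(2!*1!*1!*0!*1!*1!) = 1/2
Σ = 1/4  ⇒  CG² = 32/35*1/4² = 2/35
CG = +√(2/35) = +0.239046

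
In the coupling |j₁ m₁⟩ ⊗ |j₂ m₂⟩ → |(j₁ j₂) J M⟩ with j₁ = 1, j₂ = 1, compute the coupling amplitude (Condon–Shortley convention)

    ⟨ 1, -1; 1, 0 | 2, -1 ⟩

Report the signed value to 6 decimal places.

j₁+j₂−J=0  J+j₁−j₂=2  J−j₁+j₂=2  j₁+j₂+J+1=5
(j₁±m₁, j₂±m₂, J±M) = (0,2,1,1,1,3)
P² = 2
sum k=0..0:
  [0] +1/2 = 1/2
S = 1/2
C² = P²·S² = 1/2 ; C = +0.707107

+0.707107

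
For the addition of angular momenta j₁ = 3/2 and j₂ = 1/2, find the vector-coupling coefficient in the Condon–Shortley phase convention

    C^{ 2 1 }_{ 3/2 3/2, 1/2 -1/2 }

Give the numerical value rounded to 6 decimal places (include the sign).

+0.500000

j₁+j₂−J=0  J+j₁−j₂=3  J−j₁+j₂=1  j₁+j₂+J+1=5
(j₁±m₁, j₂±m₂, J±M) = (3,0,0,1,3,1)
P² = 9
sum k=0..0:
  [0] +1/6 = 1/6
S = 1/6
C² = P²·S² = 1/4 ; C = +0.500000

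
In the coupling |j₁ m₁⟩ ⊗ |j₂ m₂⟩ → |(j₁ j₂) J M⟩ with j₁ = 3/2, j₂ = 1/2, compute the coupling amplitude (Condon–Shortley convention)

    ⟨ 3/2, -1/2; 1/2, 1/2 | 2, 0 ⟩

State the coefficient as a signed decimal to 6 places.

+√(1/2) ≈ +0.707107

j₁+j₂−J=0  J+j₁−j₂=3  J−j₁+j₂=1  j₁+j₂+J+1=5
(j₁±m₁, j₂±m₂, J±M) = (1,2,1,0,2,2)
P² = 2
sum k=0..0:
  [0] +1/2 = 1/2
S = 1/2
C² = P²·S² = 1/2 ; C = +0.707107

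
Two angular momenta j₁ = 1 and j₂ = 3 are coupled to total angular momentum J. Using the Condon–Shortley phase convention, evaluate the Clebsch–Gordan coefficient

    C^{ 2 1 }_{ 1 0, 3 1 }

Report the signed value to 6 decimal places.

√[5·2!0!4!/7! · 1!1!4!2!3!1!] = √(96/7)
  +(−1)^1/∏(1,1,0,3,0,1)! = -1/6  (running -1/6)
⟨..|..⟩ = √(96/7)·(-1/6) = -0.617213

-0.617213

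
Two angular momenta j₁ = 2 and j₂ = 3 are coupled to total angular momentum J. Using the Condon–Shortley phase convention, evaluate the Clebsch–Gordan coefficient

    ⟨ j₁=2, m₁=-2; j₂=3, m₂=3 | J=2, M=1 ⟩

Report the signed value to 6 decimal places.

√[5·3!1!3!/8! · 0!4!6!0!3!1!] = √(3240/7)
  +(−1)^3/∏(3,0,1,3,0,0)! = -1/36  (running -1/36)
⟨..|..⟩ = √(3240/7)·(-1/36) = -0.597614

-0.597614  (= −√(5/14))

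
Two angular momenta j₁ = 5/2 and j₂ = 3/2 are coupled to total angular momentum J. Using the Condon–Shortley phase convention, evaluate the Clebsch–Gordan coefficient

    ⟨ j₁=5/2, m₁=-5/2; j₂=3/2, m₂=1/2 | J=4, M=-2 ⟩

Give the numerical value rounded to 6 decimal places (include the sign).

j₁+j₂−J=0  J+j₁−j₂=5  J−j₁+j₂=3  j₁+j₂+J+1=9
(j₁±m₁, j₂±m₂, J±M) = (0,5,2,1,2,6)
P² = 43200/7
sum k=0..0:
  [0] +1/240 = 1/240
S = 1/240
C² = P²·S² = 3/28 ; C = +0.327327

+√(3/28) = +0.327327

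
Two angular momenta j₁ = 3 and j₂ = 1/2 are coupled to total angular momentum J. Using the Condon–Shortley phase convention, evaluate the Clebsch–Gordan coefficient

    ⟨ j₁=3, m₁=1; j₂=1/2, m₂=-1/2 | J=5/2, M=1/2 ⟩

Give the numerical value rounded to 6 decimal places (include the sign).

+√(4/7) = +0.755929

j₁+j₂−J=1  J+j₁−j₂=5  J−j₁+j₂=0  j₁+j₂+J+1=7
(j₁±m₁, j₂±m₂, J±M) = (4,2,0,1,3,2)
P² = 576/7
sum k=0..0:
  [0] +1/12 = 1/12
S = 1/12
C² = P²·S² = 4/7 ; C = +0.755929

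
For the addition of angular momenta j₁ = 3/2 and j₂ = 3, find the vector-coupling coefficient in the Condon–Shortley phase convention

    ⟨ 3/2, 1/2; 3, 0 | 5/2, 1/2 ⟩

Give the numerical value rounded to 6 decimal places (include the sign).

triangle: 2!·1!·4!/8! = 48/40320
(j±m)!: 2!·1!·3!·3!·3!·2! = 864
prefactor² = (2J+1)·Δ·N² = 216/35
  k=0: +1/(0!·2!·1!·3!·0!·1!) = 1/12
  k=1: −1/(1!·1!·0!·2!·1!·2!) = -1/4
Σ = -1/6  ⇒  CG² = 216/35·(-1/6)² = 6/35
CG = −√(6/35) = -0.414039

−√(6/35) = -0.414039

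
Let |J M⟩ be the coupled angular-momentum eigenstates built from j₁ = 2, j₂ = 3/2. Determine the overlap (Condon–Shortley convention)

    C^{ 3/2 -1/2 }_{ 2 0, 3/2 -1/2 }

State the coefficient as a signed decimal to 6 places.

√[4·2!2!1!/6! · 2!2!1!2!1!2!] = √(16/45)
  +(−1)^0/∏(0,2,2,1,0,0)! = 1/4  (running 1/4)
  +(−1)^1/∏(1,1,1,0,1,1)! = -1  (running -3/4)
⟨..|..⟩ = √(16/45)·(-3/4) = -0.447214

-0.447214  (= −√(1/5))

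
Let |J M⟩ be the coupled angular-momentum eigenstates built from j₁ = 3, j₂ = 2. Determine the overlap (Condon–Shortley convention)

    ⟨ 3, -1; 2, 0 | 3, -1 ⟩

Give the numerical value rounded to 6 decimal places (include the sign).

j₁+j₂−J=2  J+j₁−j₂=4  J−j₁+j₂=2  j₁+j₂+J+1=9
(j₁±m₁, j₂±m₂, J±M) = (2,4,2,2,2,4)
P² = 256/15
sum k=0..2:
  [0] +1/96 = 1/96
  [1] −1/6 = -1/6
  [2] +1/16 = 1/16
S = -3/32
C² = P²·S² = 3/20 ; C = -0.387298

−√(3/20) ≈ -0.387298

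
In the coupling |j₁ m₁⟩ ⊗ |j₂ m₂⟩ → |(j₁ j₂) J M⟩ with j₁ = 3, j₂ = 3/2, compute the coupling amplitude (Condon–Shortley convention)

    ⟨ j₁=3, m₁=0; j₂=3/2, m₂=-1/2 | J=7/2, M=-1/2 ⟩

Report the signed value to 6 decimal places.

+0.308607  (= +√(2/21))

√[8·1!5!2!/9! · 3!3!1!2!3!4!] = √(384/7)
  +(−1)^0/∏(0,1,3,1,2,1)! = 1/12  (running 1/12)
  +(−1)^1/∏(1,0,2,0,3,2)! = -1/24  (running 1/24)
⟨..|..⟩ = √(384/7)·(1/24) = +0.308607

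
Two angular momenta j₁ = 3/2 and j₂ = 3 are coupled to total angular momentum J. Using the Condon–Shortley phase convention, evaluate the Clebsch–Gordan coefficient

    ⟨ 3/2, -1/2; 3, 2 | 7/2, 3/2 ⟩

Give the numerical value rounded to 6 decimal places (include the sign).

√[8·1!2!5!/9! · 1!2!5!1!5!2!] = √(6400/21)
  +(−1)^0/∏(0,1,2,5,0,0)! = 1/240  (running 1/240)
  +(−1)^1/∏(1,0,1,4,1,1)! = -1/24  (running -3/80)
⟨..|..⟩ = √(6400/21)·(-3/80) = -0.654654

-0.654654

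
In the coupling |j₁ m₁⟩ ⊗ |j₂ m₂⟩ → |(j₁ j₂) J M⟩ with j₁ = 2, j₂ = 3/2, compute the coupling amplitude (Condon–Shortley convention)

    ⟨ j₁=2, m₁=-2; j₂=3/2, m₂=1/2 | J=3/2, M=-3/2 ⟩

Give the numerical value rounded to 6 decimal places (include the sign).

triangle: 2!·2!·1!/6! = 4/720
(j±m)!: 0!·4!·2!·1!·0!·3! = 288
prefactor² = (2J+1)·Δ·N² = 32/5
  k=2: +1/(2!·0!·2!·0!·0!·1!) = 1/4
Σ = 1/4  ⇒  CG² = 32/5·1/4² = 2/5
CG = +√(2/5) = +0.632456

+0.632456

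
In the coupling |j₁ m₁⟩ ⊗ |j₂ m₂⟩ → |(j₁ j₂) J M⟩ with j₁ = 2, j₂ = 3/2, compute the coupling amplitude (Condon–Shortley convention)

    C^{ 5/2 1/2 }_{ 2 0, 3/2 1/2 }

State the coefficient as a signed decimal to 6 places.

√[6·1!3!2!/7! · 2!2!2!1!3!2!] = √(48/35)
  +(−1)^0/∏(0,1,2,2,1,0)! = 1/4  (running 1/4)
  +(−1)^1/∏(1,0,1,1,2,1)! = -1/2  (running -1/4)
⟨..|..⟩ = √(48/35)·(-1/4) = -0.292770

-0.292770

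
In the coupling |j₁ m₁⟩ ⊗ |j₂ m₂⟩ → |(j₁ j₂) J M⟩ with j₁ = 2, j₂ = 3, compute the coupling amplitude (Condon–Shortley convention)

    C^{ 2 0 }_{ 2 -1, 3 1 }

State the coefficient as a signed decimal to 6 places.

√[5·3!1!3!/8! · 1!3!4!2!2!2!] = √(36/7)
  +(−1)^2/∏(2,1,1,2,0,1)! = 1/4  (running 1/4)
  +(−1)^3/∏(3,0,0,1,1,2)! = -1/12  (running 1/6)
⟨..|..⟩ = √(36/7)·(1/6) = +0.377964

+0.377964  (= +√(1/7))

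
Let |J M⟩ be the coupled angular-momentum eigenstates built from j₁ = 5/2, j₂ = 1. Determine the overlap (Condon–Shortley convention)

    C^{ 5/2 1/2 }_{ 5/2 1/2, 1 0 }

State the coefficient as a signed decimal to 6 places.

+0.169031  (= +√(1/35))

√[6·1!4!1!/7! · 3!2!1!1!3!2!] = √(144/35)
  +(−1)^0/∏(0,1,2,1,2,0)! = 1/4  (running 1/4)
  +(−1)^1/∏(1,0,1,0,3,1)! = -1/6  (running 1/12)
⟨..|..⟩ = √(144/35)·(1/12) = +0.169031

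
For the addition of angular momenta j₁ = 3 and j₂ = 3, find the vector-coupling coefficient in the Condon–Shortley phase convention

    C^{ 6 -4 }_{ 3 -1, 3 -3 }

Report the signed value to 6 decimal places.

+0.476731  (= +√(5/22))

j₁+j₂−J=0  J+j₁−j₂=6  J−j₁+j₂=6  j₁+j₂+J+1=13
(j₁±m₁, j₂±m₂, J±M) = (2,4,0,6,2,10)
P² = 2985984000/11
sum k=0..0:
  [0] +1/34560 = 1/34560
S = 1/34560
C² = P²·S² = 5/22 ; C = +0.476731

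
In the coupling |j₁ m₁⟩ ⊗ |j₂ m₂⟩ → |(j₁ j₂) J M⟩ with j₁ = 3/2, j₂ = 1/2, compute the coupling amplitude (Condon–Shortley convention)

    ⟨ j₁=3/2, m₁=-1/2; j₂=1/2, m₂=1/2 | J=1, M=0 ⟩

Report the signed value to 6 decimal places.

triangle: 1!·2!·0!/4! = 2/24
(j±m)!: 1!·2!·1!·0!·1!·1! = 2
prefactor² = (2J+1)·Δ·N² = 1/2
  k=1: −1/(1!·0!·1!·0!·1!·0!) = -1
Σ = -1  ⇒  CG² = 1/2·(-1)² = 1/2
CG = −√(1/2) = -0.707107

−√(1/2) = -0.707107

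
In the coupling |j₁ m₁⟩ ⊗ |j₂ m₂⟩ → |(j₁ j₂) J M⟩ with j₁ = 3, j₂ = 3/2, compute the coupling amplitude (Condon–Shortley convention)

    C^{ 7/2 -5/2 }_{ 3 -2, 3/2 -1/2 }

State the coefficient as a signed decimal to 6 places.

−√(1/7) = -0.377964

triangle: 1!*5!*2!/9! = 240/362880
(j±m)!: 1!*5!*1!*2!*1!*6! = 172800
prefactor² = (2J+1)*Δ*N² = 6400/7
  k=0: +1/(0!*1!*5!*1!*0!*1!) = 1/120
  k=1: −1/(1!*0!*4!*0!*1!*2!) = -1/48
Σ = -1/80  ⇒  CG² = 6400/7*(-1/80)² = 1/7
CG = −√(1/7) = -0.377964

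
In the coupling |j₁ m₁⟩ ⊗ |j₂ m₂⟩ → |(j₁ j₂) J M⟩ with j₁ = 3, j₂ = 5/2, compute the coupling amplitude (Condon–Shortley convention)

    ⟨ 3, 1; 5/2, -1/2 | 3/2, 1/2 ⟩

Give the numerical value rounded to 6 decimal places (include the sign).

−√(1/105) ≈ -0.097590

triangle: 4!×2!×1!/8! = 48/40320
(j±m)!: 4!×2!×2!×3!×2!×1! = 1152
prefactor² = (2J+1)×Δ×N² = 192/35
  k=1: −1/(1!×3!×1!×1!×1!×0!) = -1/6
  k=2: +1/(2!×2!×0!×0!×2!×1!) = 1/8
Σ = -1/24  ⇒  CG² = 192/35×(-1/24)² = 1/105
CG = −√(1/105) = -0.097590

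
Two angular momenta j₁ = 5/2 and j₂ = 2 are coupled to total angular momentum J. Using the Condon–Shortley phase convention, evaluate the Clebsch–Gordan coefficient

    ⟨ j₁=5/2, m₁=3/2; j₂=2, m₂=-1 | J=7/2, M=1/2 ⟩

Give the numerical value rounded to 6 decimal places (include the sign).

+√(121/315) ≈ +0.619780

√[8·1!4!3!/9! · 4!1!1!3!4!3!] = √(2304/35)
  +(−1)^0/∏(0,1,1,1,3,2)! = 1/12  (running 1/12)
  +(−1)^1/∏(1,0,0,0,4,3)! = -1/144  (running 11/144)
⟨..|..⟩ = √(2304/35)·(11/144) = +0.619780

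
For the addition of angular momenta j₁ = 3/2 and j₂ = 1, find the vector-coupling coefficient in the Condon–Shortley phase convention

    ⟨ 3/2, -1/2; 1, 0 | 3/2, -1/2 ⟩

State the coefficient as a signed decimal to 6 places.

−√(1/15) ≈ -0.258199

triangle: 1!×2!×1!/5! = 2/120
(j±m)!: 1!×2!×1!×1!×1!×2! = 4
prefactor² = (2J+1)×Δ×N² = 4/15
  k=0: +1/(0!×1!×2!×1!×0!×0!) = 1/2
  k=1: −1/(1!×0!×1!×0!×1!×1!) = -1
Σ = -1/2  ⇒  CG² = 4/15×(-1/2)² = 1/15
CG = −√(1/15) = -0.258199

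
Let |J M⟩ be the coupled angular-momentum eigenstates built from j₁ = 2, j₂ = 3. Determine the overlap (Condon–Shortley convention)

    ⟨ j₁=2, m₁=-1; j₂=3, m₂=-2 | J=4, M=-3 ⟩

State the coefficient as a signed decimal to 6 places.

+0.223607

√[9·1!3!5!/10! · 1!3!1!5!1!7!] = √(6480)
  +(−1)^0/∏(0,1,3,1,0,4)! = 1/144  (running 1/144)
  +(−1)^1/∏(1,0,2,0,1,5)! = -1/240  (running 1/360)
⟨..|..⟩ = √(6480)·(1/360) = +0.223607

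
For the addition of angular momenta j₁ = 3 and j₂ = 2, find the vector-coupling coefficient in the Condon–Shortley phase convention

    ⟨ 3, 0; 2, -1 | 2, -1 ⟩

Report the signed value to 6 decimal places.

triangle: 3!×3!×1!/8! = 36/40320
(j±m)!: 3!×3!×1!×3!×1!×3! = 1296
prefactor² = (2J+1)×Δ×N² = 81/14
  k=0: +1/(0!×3!×3!×1!×0!×0!) = 1/36
  k=1: −1/(1!×2!×2!×0!×1!×1!) = -1/4
Σ = -2/9  ⇒  CG² = 81/14×(-2/9)² = 2/7
CG = −√(2/7) = -0.534522

−√(2/7) ≈ -0.534522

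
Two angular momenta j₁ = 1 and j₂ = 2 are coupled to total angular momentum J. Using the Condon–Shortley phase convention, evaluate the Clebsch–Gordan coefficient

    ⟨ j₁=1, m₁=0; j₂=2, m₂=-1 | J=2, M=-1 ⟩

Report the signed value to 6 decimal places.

j₁+j₂−J=1  J+j₁−j₂=1  J−j₁+j₂=3  j₁+j₂+J+1=6
(j₁±m₁, j₂±m₂, J±M) = (1,1,1,3,1,3)
P² = 3/2
sum k=0..1:
  [0] +1/2 = 1/2
  [1] −1/6 = -1/6
S = 1/3
C² = P²·S² = 1/6 ; C = +0.408248

+0.408248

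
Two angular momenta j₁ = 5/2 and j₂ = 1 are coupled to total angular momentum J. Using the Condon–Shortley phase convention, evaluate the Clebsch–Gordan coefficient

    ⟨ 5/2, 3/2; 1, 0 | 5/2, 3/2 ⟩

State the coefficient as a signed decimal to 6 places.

+0.507093

√[6·1!4!1!/7! · 4!1!1!1!4!1!] = √(576/35)
  +(−1)^0/∏(0,1,1,1,3,0)! = 1/6  (running 1/6)
  +(−1)^1/∏(1,0,0,0,4,1)! = -1/24  (running 1/8)
⟨..|..⟩ = √(576/35)·(1/8) = +0.507093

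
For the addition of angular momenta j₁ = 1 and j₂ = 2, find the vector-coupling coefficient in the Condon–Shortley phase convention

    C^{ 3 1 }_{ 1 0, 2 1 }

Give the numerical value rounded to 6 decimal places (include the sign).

triangle: 0!*2!*4!/7! = 48/5040
(j±m)!: 1!*1!*3!*1!*4!*2! = 288
prefactor² = (2J+1)*Δ*N² = 96/5
  k=0: +1/(0!*0!*1!*3!*1!*1!) = 1/6
Σ = 1/6  ⇒  CG² = 96/5*1/6² = 8/15
CG = +√(8/15) = +0.730297

+0.730297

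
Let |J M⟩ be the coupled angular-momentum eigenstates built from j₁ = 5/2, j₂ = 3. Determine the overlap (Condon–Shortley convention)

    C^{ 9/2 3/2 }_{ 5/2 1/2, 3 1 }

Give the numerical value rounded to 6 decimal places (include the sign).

-0.147122

j₁+j₂−J=1  J+j₁−j₂=4  J−j₁+j₂=5  j₁+j₂+J+1=11
(j₁±m₁, j₂±m₂, J±M) = (3,2,4,2,6,3)
P² = 138240/77
sum k=0..1:
  [0] +1/96 = 1/96
  [1] −1/72 = -1/72
S = -1/288
C² = P²·S² = 5/231 ; C = -0.147122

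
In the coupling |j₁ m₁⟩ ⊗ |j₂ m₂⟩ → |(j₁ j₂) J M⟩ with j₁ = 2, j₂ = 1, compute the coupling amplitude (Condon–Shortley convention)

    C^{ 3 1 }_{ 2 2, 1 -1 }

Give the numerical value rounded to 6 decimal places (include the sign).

triangle: 0!*4!*2!/7! = 48/5040
(j±m)!: 4!*0!*0!*2!*4!*2! = 2304
prefactor² = (2J+1)*Δ*N² = 768/5
  k=0: +1/(0!*0!*0!*0!*4!*2!) = 1/48
Σ = 1/48  ⇒  CG² = 768/5*1/48² = 1/15
CG = +√(1/15) = +0.258199

+√(1/15) = +0.258199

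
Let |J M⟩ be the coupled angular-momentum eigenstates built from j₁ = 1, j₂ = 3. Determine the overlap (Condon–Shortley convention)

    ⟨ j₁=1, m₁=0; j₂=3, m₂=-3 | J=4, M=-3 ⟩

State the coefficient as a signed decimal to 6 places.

+√(1/4) ≈ +0.500000

√[9·0!2!6!/9! · 1!1!0!6!1!7!] = √(129600)
  +(−1)^0/∏(0,0,1,0,1,6)! = 1/720  (running 1/720)
⟨..|..⟩ = √(129600)·(1/720) = +0.500000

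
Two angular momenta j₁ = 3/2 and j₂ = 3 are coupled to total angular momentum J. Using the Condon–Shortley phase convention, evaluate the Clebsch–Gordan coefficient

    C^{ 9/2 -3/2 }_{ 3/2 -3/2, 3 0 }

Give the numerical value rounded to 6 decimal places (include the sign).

+√(5/21) = +0.487950

j₁+j₂−J=0  J+j₁−j₂=3  J−j₁+j₂=6  j₁+j₂+J+1=10
(j₁±m₁, j₂±m₂, J±M) = (0,3,3,3,3,6)
P² = 77760/7
sum k=0..0:
  [0] +1/216 = 1/216
S = 1/216
C² = P²·S² = 5/21 ; C = +0.487950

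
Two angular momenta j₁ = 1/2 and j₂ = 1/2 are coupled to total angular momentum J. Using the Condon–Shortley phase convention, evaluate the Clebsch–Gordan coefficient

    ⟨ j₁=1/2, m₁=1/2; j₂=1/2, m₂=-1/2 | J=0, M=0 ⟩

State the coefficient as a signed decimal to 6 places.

√[1·1!0!0!/2! · 1!0!0!1!0!0!] = √(1/2)
  +(−1)^0/∏(0,1,0,0,0,0)! = 1  (running 1)
⟨..|..⟩ = √(1/2)·(1) = +0.707107

+0.707107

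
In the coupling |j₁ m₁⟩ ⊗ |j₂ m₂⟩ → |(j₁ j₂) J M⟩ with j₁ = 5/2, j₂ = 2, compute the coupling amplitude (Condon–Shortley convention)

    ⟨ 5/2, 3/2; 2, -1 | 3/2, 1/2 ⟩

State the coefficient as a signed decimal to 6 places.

√[4·3!2!1!/7! · 4!1!1!3!2!1!] = √(96/35)
  +(−1)^0/∏(0,3,1,1,1,0)! = 1/6  (running 1/6)
  +(−1)^1/∏(1,2,0,0,2,1)! = -1/4  (running -1/12)
⟨..|..⟩ = √(96/35)·(-1/12) = -0.138013

−√(2/105) = -0.138013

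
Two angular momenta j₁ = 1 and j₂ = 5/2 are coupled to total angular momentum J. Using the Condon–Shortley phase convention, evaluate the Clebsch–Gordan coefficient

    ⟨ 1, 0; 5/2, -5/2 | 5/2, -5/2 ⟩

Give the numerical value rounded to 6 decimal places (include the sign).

j₁+j₂−J=1  J+j₁−j₂=1  J−j₁+j₂=4  j₁+j₂+J+1=7
(j₁±m₁, j₂±m₂, J±M) = (1,1,0,5,0,5)
P² = 2880/7
sum k=0..0:
  [0] +1/24 = 1/24
S = 1/24
C² = P²·S² = 5/7 ; C = +0.845154

+√(5/7) = +0.845154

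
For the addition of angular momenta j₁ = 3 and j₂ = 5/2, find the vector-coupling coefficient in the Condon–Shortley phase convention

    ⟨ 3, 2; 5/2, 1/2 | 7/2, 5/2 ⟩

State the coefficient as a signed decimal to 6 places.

√[8·2!4!3!/10! · 5!1!3!2!6!1!] = √(4608/7)
  +(−1)^0/∏(0,2,1,3,3,0)! = 1/72  (running 1/72)
  +(−1)^1/∏(1,1,0,2,4,1)! = -1/48  (running -1/144)
⟨..|..⟩ = √(4608/7)·(-1/144) = -0.178174

-0.178174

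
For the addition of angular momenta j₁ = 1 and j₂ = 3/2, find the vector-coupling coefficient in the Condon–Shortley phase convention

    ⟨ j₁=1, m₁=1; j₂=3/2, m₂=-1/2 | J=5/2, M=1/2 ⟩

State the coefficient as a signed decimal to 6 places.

√[6·0!2!3!/6! · 2!0!1!2!3!2!] = √(24/5)
  +(−1)^0/∏(0,0,0,1,2,2)! = 1/4  (running 1/4)
⟨..|..⟩ = √(24/5)·(1/4) = +0.547723

+0.547723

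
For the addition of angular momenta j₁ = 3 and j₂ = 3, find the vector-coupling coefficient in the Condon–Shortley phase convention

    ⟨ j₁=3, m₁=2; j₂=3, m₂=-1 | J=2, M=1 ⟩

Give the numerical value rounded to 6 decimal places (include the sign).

triangle: 4!·2!·2!/9! = 96/362880
(j±m)!: 5!·1!·2!·4!·3!·1! = 34560
prefactor² = (2J+1)·Δ·N² = 320/7
  k=0: +1/(0!·4!·1!·2!·1!·0!) = 1/48
  k=1: −1/(1!·3!·0!·1!·2!·1!) = -1/12
Σ = -1/16  ⇒  CG² = 320/7·(-1/16)² = 5/28
CG = −√(5/28) = -0.422577

-0.422577  (= −√(5/28))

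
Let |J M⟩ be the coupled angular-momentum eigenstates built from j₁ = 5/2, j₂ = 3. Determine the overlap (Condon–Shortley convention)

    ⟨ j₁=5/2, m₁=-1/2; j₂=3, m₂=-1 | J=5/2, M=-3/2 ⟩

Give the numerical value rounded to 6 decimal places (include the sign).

√[6·3!2!3!/9! · 2!3!2!4!1!4!] = √(576/35)
  +(−1)^1/∏(1,2,2,1,0,2)! = -1/8  (running -1/8)
  +(−1)^2/∏(2,1,1,0,1,3)! = 1/12  (running -1/24)
⟨..|..⟩ = √(576/35)·(-1/24) = -0.169031

-0.169031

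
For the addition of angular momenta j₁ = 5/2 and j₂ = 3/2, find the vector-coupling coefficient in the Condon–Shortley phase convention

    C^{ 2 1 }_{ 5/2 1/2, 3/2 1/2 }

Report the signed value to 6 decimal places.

-0.545545  (= −√(25/84))

j₁+j₂−J=2  J+j₁−j₂=3  J−j₁+j₂=1  j₁+j₂+J+1=7
(j₁±m₁, j₂±m₂, J±M) = (3,2,2,1,3,1)
P² = 12/7
sum k=1..2:
  [1] −1/2 = -1/2
  [2] +1/12 = 1/12
S = -5/12
C² = P²·S² = 25/84 ; C = -0.545545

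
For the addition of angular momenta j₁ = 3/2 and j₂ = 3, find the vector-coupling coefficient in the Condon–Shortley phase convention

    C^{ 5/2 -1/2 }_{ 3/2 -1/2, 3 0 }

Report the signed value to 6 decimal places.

−√(6/35) = -0.414039

√[6·2!1!4!/8! · 1!2!3!3!2!3!] = √(216/35)
  +(−1)^1/∏(1,1,1,2,0,2)! = -1/4  (running -1/4)
  +(−1)^2/∏(2,0,0,1,1,3)! = 1/12  (running -1/6)
⟨..|..⟩ = √(216/35)·(-1/6) = -0.414039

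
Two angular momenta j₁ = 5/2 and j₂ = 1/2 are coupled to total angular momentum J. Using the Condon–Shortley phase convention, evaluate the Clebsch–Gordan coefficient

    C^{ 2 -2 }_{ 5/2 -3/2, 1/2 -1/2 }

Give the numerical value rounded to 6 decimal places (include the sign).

triangle: 1!×4!×0!/6! = 24/720
(j±m)!: 1!×4!×0!×1!×0!×4! = 576
prefactor² = (2J+1)×Δ×N² = 96
  k=0: +1/(0!×1!×4!×0!×0!×0!) = 1/24
Σ = 1/24  ⇒  CG² = 96×1/24² = 1/6
CG = +√(1/6) = +0.408248

+√(1/6) ≈ +0.408248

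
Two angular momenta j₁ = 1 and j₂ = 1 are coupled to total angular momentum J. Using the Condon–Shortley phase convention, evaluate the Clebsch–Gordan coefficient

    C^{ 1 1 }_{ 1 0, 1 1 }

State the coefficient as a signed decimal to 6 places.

−√(1/2) ≈ -0.707107

j₁+j₂−J=1  J+j₁−j₂=1  J−j₁+j₂=1  j₁+j₂+J+1=4
(j₁±m₁, j₂±m₂, J±M) = (1,1,2,0,2,0)
P² = 1/2
sum k=1..1:
  [1] −1/1 = -1
S = -1
C² = P²·S² = 1/2 ; C = -0.707107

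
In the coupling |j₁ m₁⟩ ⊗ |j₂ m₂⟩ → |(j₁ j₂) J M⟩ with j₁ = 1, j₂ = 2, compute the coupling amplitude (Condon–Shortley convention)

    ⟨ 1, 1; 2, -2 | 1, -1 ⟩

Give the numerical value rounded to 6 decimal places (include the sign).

j₁+j₂−J=2  J+j₁−j₂=0  J−j₁+j₂=2  j₁+j₂+J+1=5
(j₁±m₁, j₂±m₂, J±M) = (2,0,0,4,0,2)
P² = 48/5
sum k=0..0:
  [0] +1/4 = 1/4
S = 1/4
C² = P²·S² = 3/5 ; C = +0.774597

+0.774597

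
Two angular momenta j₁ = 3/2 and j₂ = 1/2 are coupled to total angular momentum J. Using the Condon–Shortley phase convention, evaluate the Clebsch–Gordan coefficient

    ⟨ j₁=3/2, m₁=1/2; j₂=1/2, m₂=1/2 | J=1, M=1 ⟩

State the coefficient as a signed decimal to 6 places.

j₁+j₂−J=1  J+j₁−j₂=2  J−j₁+j₂=0  j₁+j₂+J+1=4
(j₁±m₁, j₂±m₂, J±M) = (2,1,1,0,2,0)
P² = 1
sum k=1..1:
  [1] −1/2 = -1/2
S = -1/2
C² = P²·S² = 1/4 ; C = -0.500000

-0.500000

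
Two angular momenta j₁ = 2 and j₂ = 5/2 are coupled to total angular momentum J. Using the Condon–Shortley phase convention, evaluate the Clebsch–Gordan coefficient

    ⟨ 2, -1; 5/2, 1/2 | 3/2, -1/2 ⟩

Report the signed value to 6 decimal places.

triangle: 3!*1!*2!/7! = 12/5040
(j±m)!: 1!*3!*3!*2!*1!*2! = 144
prefactor² = (2J+1)*Δ*N² = 48/35
  k=2: +1/(2!*1!*1!*1!*0!*1!) = 1/2
  k=3: −1/(3!*0!*0!*0!*1!*2!) = -1/12
Σ = 5/12  ⇒  CG² = 48/35*5/12² = 5/21
CG = +√(5/21) = +0.487950

+0.487950  (= +√(5/21))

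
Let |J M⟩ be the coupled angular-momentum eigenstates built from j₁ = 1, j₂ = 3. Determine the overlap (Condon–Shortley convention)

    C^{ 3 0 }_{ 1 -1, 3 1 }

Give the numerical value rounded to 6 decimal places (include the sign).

-0.707107  (= −√(1/2))

j₁+j₂−J=1  J+j₁−j₂=1  J−j₁+j₂=5  j₁+j₂+J+1=8
(j₁±m₁, j₂±m₂, J±M) = (0,2,4,2,3,3)
P² = 72
sum k=1..1:
  [1] −1/12 = -1/12
S = -1/12
C² = P²·S² = 1/2 ; C = -0.707107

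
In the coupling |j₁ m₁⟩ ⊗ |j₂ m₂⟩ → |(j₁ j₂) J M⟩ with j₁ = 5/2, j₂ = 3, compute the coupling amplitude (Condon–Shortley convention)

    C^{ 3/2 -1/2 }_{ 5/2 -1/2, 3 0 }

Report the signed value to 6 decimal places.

+0.338062  (= +√(4/35))

√[4·4!1!2!/8! · 2!3!3!3!1!2!] = √(144/35)
  +(−1)^2/∏(2,2,1,1,0,1)! = 1/4  (running 1/4)
  +(−1)^3/∏(3,1,0,0,1,2)! = -1/12  (running 1/6)
⟨..|..⟩ = √(144/35)·(1/6) = +0.338062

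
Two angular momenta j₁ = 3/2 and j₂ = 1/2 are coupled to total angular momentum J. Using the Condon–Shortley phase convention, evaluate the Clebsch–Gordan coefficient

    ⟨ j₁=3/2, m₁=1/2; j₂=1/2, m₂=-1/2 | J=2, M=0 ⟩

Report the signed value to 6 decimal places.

+√(1/2) = +0.707107

triangle: 0!×3!×1!/5! = 6/120
(j±m)!: 2!×1!×0!×1!×2!×2! = 8
prefactor² = (2J+1)×Δ×N² = 2
  k=0: +1/(0!×0!×1!×0!×2!×1!) = 1/2
Σ = 1/2  ⇒  CG² = 2×1/2² = 1/2
CG = +√(1/2) = +0.707107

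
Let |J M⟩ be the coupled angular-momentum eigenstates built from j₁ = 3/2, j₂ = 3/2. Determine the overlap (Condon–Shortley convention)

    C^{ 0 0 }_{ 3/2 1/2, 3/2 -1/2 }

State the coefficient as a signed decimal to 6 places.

−√(1/4) = -0.500000

√[1·3!0!0!/4! · 2!1!1!2!0!0!] = √(1)
  +(−1)^1/∏(1,2,0,0,0,0)! = -1/2  (running -1/2)
⟨..|..⟩ = √(1)·(-1/2) = -0.500000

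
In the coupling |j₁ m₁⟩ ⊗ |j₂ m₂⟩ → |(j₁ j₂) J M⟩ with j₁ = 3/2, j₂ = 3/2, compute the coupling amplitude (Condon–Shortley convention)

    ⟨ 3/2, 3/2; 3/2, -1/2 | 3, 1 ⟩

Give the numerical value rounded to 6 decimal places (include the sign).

j₁+j₂−J=0  J+j₁−j₂=3  J−j₁+j₂=3  j₁+j₂+J+1=7
(j₁±m₁, j₂±m₂, J±M) = (3,0,1,2,4,2)
P² = 144/5
sum k=0..0:
  [0] +1/12 = 1/12
S = 1/12
C² = P²·S² = 1/5 ; C = +0.447214

+0.447214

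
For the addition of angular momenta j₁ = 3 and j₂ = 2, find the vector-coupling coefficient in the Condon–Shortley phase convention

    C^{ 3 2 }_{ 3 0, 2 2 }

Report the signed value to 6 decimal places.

+0.577350  (= +√(1/3))

j₁+j₂−J=2  J+j₁−j₂=4  J−j₁+j₂=2  j₁+j₂+J+1=9
(j₁±m₁, j₂±m₂, J±M) = (3,3,4,0,5,1)
P² = 192
sum k=2..2:
  [2] +1/24 = 1/24
S = 1/24
C² = P²·S² = 1/3 ; C = +0.577350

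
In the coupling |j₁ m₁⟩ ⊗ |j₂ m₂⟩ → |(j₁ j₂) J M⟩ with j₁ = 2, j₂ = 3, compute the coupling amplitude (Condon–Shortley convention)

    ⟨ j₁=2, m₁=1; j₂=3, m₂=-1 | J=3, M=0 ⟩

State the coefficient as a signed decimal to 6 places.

√[7·2!2!4!/9! · 3!1!2!4!3!3!] = √(96/5)
  +(−1)^0/∏(0,2,1,2,1,2)! = 1/8  (running 1/8)
  +(−1)^1/∏(1,1,0,1,2,3)! = -1/12  (running 1/24)
⟨..|..⟩ = √(96/5)·(1/24) = +0.182574

+√(1/30) ≈ +0.182574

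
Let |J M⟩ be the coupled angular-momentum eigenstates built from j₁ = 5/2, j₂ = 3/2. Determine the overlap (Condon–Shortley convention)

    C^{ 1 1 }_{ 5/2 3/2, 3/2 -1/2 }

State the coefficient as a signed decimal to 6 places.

−√(3/10) ≈ -0.547723

√[3·3!2!0!/6! · 4!1!1!2!2!0!] = √(24/5)
  +(−1)^1/∏(1,2,0,0,2,0)! = -1/4  (running -1/4)
⟨..|..⟩ = √(24/5)·(-1/4) = -0.547723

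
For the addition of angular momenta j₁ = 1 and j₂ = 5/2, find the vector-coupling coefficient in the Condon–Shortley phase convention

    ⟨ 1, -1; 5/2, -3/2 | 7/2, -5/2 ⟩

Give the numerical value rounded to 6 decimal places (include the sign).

+√(5/7) = +0.845154

j₁+j₂−J=0  J+j₁−j₂=2  J−j₁+j₂=5  j₁+j₂+J+1=8
(j₁±m₁, j₂±m₂, J±M) = (0,2,1,4,1,6)
P² = 11520/7
sum k=0..0:
  [0] +1/48 = 1/48
S = 1/48
C² = P²·S² = 5/7 ; C = +0.845154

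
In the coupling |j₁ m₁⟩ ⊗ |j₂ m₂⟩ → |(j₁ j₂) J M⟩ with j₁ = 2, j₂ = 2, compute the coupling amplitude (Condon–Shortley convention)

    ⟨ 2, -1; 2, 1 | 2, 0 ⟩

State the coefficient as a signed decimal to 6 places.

j₁+j₂−J=2  J+j₁−j₂=2  J−j₁+j₂=2  j₁+j₂+J+1=7
(j₁±m₁, j₂±m₂, J±M) = (1,3,3,1,2,2)
P² = 8/7
sum k=1..2:
  [1] −1/4 = -1/4
  [2] +1/2 = 1/2
S = 1/4
C² = P²·S² = 1/14 ; C = +0.267261

+0.267261  (= +√(1/14))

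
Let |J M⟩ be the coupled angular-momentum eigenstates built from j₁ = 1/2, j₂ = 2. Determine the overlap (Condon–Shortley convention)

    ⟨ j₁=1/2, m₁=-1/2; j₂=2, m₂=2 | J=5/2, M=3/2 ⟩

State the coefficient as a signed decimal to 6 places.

+√(1/5) ≈ +0.447214

√[6·0!1!4!/6! · 0!1!4!0!4!1!] = √(576/5)
  +(−1)^0/∏(0,0,1,4,0,0)! = 1/24  (running 1/24)
⟨..|..⟩ = √(576/5)·(1/24) = +0.447214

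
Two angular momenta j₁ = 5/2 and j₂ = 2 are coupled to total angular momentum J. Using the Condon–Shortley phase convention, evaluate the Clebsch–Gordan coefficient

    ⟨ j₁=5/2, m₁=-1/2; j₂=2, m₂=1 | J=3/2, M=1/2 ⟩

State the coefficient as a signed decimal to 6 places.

√[4·3!2!1!/7! · 2!3!3!1!2!1!] = √(48/35)
  +(−1)^2/∏(2,1,1,1,1,0)! = 1/2  (running 1/2)
  +(−1)^3/∏(3,0,0,0,2,1)! = -1/12  (running 5/12)
⟨..|..⟩ = √(48/35)·(5/12) = +0.487950

+0.487950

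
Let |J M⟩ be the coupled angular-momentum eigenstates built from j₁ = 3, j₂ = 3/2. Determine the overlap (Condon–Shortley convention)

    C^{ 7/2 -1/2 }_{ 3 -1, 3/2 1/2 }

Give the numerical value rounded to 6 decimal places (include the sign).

-0.534522

j₁+j₂−J=1  J+j₁−j₂=5  J−j₁+j₂=2  j₁+j₂+J+1=9
(j₁±m₁, j₂±m₂, J±M) = (2,4,2,1,3,4)
P² = 512/7
sum k=0..1:
  [0] +1/48 = 1/48
  [1] −1/12 = -1/12
S = -1/16
C² = P²·S² = 2/7 ; C = -0.534522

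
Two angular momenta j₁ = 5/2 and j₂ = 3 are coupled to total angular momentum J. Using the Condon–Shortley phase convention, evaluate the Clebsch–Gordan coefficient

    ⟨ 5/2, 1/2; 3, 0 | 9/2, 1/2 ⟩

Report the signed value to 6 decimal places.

triangle: 1!·4!·5!/11! = 2880/39916800
(j±m)!: 3!·2!·3!·3!·5!·4! = 1244160
prefactor² = (2J+1)·Δ·N² = 69120/77
  k=0: +1/(0!·1!·2!·3!·2!·2!) = 1/48
  k=1: −1/(1!·0!·1!·2!·3!·3!) = -1/72
Σ = 1/144  ⇒  CG² = 69120/77·1/144² = 10/231
CG = +√(10/231) = +0.208063

+√(10/231) ≈ +0.208063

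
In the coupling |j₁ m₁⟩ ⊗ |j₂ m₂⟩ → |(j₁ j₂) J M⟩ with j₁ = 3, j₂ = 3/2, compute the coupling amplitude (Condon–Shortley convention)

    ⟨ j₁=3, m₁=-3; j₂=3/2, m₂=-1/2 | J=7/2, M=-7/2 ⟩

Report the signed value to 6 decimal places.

-0.816497  (= −√(2/3))

√[8·1!5!2!/9! · 0!6!1!2!0!7!] = √(38400)
  +(−1)^1/∏(1,0,5,0,0,2)! = -1/240  (running -1/240)
⟨..|..⟩ = √(38400)·(-1/240) = -0.816497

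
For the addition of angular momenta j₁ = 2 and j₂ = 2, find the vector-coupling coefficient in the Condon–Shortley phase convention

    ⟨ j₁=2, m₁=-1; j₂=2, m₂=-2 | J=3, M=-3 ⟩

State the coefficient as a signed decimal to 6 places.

j₁+j₂−J=1  J+j₁−j₂=3  J−j₁+j₂=3  j₁+j₂+J+1=8
(j₁±m₁, j₂±m₂, J±M) = (1,3,0,4,0,6)
P² = 648
sum k=0..0:
  [0] +1/36 = 1/36
S = 1/36
C² = P²·S² = 1/2 ; C = +0.707107

+√(1/2) ≈ +0.707107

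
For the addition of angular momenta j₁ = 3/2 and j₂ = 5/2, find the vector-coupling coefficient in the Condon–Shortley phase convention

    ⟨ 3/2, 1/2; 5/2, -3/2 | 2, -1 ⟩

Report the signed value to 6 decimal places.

triangle: 2!·1!·3!/7! = 12/5040
(j±m)!: 2!·1!·1!·4!·1!·3! = 288
prefactor² = (2J+1)·Δ·N² = 24/7
  k=0: +1/(0!·2!·1!·1!·0!·2!) = 1/4
  k=1: −1/(1!·1!·0!·0!·1!·3!) = -1/6
Σ = 1/12  ⇒  CG² = 24/7·1/12² = 1/42
CG = +√(1/42) = +0.154303

+0.154303  (= +√(1/42))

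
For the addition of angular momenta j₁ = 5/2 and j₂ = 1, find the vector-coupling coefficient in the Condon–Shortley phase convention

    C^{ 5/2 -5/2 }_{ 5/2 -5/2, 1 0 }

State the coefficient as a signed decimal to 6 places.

−√(5/7) = -0.845154

triangle: 1!·4!·1!/7! = 24/5040
(j±m)!: 0!·5!·1!·1!·0!·5! = 14400
prefactor² = (2J+1)·Δ·N² = 2880/7
  k=1: −1/(1!·0!·4!·0!·0!·1!) = -1/24
Σ = -1/24  ⇒  CG² = 2880/7·(-1/24)² = 5/7
CG = −√(5/7) = -0.845154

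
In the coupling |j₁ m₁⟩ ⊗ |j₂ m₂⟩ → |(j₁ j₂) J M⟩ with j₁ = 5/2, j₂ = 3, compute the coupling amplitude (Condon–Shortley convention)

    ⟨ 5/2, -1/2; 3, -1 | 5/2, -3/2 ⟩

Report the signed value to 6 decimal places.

−√(1/35) ≈ -0.169031

j₁+j₂−J=3  J+j₁−j₂=2  J−j₁+j₂=3  j₁+j₂+J+1=9
(j₁±m₁, j₂±m₂, J±M) = (2,3,2,4,1,4)
P² = 576/35
sum k=1..2:
  [1] −1/8 = -1/8
  [2] +1/12 = 1/12
S = -1/24
C² = P²·S² = 1/35 ; C = -0.169031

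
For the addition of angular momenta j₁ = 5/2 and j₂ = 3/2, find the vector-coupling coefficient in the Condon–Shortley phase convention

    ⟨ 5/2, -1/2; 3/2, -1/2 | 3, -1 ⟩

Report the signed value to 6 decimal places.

j₁+j₂−J=1  J+j₁−j₂=4  J−j₁+j₂=2  j₁+j₂+J+1=8
(j₁±m₁, j₂±m₂, J±M) = (2,3,1,2,2,4)
P² = 48/5
sum k=0..1:
  [0] +1/6 = 1/6
  [1] −1/8 = -1/8
S = 1/24
C² = P²·S² = 1/60 ; C = +0.129099

+√(1/60) = +0.129099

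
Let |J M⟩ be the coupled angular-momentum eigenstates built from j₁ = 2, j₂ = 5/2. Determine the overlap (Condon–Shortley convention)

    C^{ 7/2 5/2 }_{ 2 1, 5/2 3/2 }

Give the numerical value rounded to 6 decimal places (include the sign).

−√(1/63) ≈ -0.125988

√[8·1!3!4!/9! · 3!1!4!1!6!1!] = √(2304/7)
  +(−1)^0/∏(0,1,1,4,2,0)! = 1/48  (running 1/48)
  +(−1)^1/∏(1,0,0,3,3,1)! = -1/36  (running -1/144)
⟨..|..⟩ = √(2304/7)·(-1/144) = -0.125988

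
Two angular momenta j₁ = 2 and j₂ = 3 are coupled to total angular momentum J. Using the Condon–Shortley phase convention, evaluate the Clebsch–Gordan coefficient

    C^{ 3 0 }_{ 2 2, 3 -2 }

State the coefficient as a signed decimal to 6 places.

+0.577350

triangle: 2!*2!*4!/9! = 96/362880
(j±m)!: 4!*0!*1!*5!*3!*3! = 103680
prefactor² = (2J+1)*Δ*N² = 192
  k=0: +1/(0!*2!*0!*1!*2!*3!) = 1/24
Σ = 1/24  ⇒  CG² = 192*1/24² = 1/3
CG = +√(1/3) = +0.577350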